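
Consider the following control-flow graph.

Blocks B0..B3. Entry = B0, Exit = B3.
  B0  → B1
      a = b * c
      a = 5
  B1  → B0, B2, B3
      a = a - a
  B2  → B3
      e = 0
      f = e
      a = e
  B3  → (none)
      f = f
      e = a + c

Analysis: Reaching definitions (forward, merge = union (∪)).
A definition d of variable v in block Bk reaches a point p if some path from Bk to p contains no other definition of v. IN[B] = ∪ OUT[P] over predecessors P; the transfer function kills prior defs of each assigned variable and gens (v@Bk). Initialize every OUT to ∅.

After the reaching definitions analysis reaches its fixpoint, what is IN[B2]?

Answer: {a@B1}

Working:
Fixpoint table:
  B0:   IN={a@B1}   OUT={a@B0}
  B1:   IN={a@B0}   OUT={a@B1}
  B2:   IN={a@B1}   OUT={a@B2, e@B2, f@B2}
  B3:   IN={a@B1, a@B2, e@B2, f@B2}   OUT={a@B1, a@B2, e@B3, f@B3}

Merge at B2: IN[B2] = OUT[B1] = {a@B1}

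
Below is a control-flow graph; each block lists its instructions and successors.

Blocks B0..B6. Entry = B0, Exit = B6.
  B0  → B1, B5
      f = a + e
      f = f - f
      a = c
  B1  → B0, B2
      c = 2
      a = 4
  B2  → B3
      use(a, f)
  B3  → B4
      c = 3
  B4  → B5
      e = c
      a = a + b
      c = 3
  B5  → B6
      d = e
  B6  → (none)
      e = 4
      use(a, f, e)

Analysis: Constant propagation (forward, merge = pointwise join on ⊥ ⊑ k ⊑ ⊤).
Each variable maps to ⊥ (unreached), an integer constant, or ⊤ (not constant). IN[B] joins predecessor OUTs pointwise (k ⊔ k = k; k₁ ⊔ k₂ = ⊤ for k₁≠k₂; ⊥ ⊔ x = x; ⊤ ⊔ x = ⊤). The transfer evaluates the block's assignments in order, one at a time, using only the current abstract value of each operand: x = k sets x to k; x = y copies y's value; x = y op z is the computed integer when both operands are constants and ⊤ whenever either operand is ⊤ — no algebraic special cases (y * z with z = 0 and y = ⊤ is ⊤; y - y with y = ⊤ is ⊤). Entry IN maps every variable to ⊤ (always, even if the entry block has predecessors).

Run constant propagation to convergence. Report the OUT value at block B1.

Fixpoint table:
  B0: | IN=(all ⊤) | OUT=(all ⊤)
  B1: | IN=(all ⊤) | OUT={a:4, c:2; rest ⊤}
  B2: | IN={a:4, c:2; rest ⊤} | OUT={a:4, c:2; rest ⊤}
  B3: | IN={a:4, c:2; rest ⊤} | OUT={a:4, c:3; rest ⊤}
  B4: | IN={a:4, c:3; rest ⊤} | OUT={c:3, e:3; rest ⊤}
  B5: | IN=(all ⊤) | OUT=(all ⊤)
  B6: | IN=(all ⊤) | OUT={e:4; rest ⊤}

Merge at B1: IN[B1] = OUT[B0] = {a: ⊤, b: ⊤, c: ⊤, d: ⊤, e: ⊤, f: ⊤}
Applying B1's transfer function to that IN value gives OUT[B1] (row B1 above).

Answer: {a: 4, b: ⊤, c: 2, d: ⊤, e: ⊤, f: ⊤}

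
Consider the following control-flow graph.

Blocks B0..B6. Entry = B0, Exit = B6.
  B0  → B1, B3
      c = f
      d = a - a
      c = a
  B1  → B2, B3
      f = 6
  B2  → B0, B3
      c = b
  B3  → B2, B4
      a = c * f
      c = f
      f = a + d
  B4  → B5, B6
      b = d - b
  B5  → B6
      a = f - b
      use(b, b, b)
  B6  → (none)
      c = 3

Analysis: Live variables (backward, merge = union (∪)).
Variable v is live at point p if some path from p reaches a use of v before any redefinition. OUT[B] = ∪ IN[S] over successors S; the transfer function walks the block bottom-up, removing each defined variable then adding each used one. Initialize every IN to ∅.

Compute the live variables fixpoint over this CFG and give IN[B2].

Per-block solution:
  B0:  IN={a, b, f}  OUT={a, b, c, d, f}
  B1:  IN={a, b, c, d}  OUT={a, b, c, d, f}
  B2:  IN={a, b, d, f}  OUT={a, b, c, d, f}
  B3:  IN={b, c, d, f}  OUT={a, b, d, f}
  B4:  IN={b, d, f}  OUT={b, f}
  B5:  IN={b, f}  OUT={}
  B6:  IN={}  OUT={}

Merge at B2: OUT[B2] = IN[B0] ⊔ IN[B3] = {a, b, c, d, f}
Applying B2's transfer function to that OUT value gives IN[B2] (row B2 above).

Answer: {a, b, d, f}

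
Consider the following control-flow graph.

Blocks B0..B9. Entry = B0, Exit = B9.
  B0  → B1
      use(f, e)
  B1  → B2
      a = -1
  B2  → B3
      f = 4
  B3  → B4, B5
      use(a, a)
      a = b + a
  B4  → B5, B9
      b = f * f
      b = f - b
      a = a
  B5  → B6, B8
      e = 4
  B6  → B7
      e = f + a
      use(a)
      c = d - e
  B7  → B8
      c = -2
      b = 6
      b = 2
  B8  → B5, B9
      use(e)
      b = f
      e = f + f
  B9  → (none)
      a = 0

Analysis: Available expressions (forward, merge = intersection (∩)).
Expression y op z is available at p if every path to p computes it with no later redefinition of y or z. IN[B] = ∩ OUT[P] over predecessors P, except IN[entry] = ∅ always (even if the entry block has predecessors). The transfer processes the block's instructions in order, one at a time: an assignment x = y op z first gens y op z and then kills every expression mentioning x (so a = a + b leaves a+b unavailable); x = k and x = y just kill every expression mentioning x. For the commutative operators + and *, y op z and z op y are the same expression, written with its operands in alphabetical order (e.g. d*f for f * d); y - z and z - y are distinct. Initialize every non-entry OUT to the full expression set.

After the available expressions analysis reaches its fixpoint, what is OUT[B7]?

Fixpoint table:
  B0: | IN={} | OUT={}
  B1: | IN={} | OUT={}
  B2: | IN={} | OUT={}
  B3: | IN={} | OUT={}
  B4: | IN={} | OUT={f*f}
  B5: | IN={} | OUT={}
  B6: | IN={} | OUT={a+f, d-e}
  B7: | IN={a+f, d-e} | OUT={a+f, d-e}
  B8: | IN={} | OUT={f+f}
  B9: | IN={} | OUT={}

Merge at B7: IN[B7] = OUT[B6] = {a+f, d-e}
Applying B7's transfer function to that IN value gives OUT[B7] (row B7 above).

Answer: {a+f, d-e}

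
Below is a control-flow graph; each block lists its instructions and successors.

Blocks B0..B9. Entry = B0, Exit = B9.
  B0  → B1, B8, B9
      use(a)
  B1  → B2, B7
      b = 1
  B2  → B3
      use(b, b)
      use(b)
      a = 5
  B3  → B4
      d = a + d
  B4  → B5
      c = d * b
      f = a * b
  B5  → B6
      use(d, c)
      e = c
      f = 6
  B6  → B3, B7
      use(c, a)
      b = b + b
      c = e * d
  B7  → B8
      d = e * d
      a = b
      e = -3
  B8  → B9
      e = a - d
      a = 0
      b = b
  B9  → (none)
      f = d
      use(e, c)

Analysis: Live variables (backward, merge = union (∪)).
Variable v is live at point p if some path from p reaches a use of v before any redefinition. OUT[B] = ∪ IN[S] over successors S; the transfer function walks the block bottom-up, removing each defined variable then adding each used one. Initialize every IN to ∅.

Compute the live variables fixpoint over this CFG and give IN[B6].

Fixpoint table:
  B0: | IN={a, b, c, d, e} | OUT={a, b, c, d, e}
  B1: | IN={c, d, e} | OUT={b, c, d, e}
  B2: | IN={b, d} | OUT={a, b, d}
  B3: | IN={a, b, d} | OUT={a, b, d}
  B4: | IN={a, b, d} | OUT={a, b, c, d}
  B5: | IN={a, b, c, d} | OUT={a, b, c, d, e}
  B6: | IN={a, b, c, d, e} | OUT={a, b, c, d, e}
  B7: | IN={b, c, d, e} | OUT={a, b, c, d}
  B8: | IN={a, b, c, d} | OUT={c, d, e}
  B9: | IN={c, d, e} | OUT={}

Merge at B6: OUT[B6] = IN[B3] ⊔ IN[B7] = {a, b, c, d, e}
Applying B6's transfer function to that OUT value gives IN[B6] (row B6 above).

Answer: {a, b, c, d, e}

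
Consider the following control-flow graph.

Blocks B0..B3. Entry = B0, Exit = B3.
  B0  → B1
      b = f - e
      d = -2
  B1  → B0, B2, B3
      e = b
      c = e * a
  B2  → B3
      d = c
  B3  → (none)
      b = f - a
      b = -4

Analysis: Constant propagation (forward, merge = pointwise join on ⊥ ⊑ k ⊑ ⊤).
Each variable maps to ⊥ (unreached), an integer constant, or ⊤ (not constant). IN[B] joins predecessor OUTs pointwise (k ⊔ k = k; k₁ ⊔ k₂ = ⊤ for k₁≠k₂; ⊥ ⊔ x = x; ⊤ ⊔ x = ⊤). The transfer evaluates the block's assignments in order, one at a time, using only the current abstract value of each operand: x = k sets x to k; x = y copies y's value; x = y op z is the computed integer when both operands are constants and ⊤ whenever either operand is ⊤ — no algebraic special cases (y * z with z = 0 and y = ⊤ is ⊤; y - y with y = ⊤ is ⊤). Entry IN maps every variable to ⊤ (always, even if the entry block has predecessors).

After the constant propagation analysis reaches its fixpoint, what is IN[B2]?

Answer: {a: ⊤, b: ⊤, c: ⊤, d: -2, e: ⊤, f: ⊤}

Working:
Per-block solution:
  B0: | IN=(all ⊤) | OUT={d:-2; rest ⊤}
  B1: | IN={d:-2; rest ⊤} | OUT={d:-2; rest ⊤}
  B2: | IN={d:-2; rest ⊤} | OUT=(all ⊤)
  B3: | IN=(all ⊤) | OUT={b:-4; rest ⊤}

Merge at B2: IN[B2] = OUT[B1] = {a: ⊤, b: ⊤, c: ⊤, d: -2, e: ⊤, f: ⊤}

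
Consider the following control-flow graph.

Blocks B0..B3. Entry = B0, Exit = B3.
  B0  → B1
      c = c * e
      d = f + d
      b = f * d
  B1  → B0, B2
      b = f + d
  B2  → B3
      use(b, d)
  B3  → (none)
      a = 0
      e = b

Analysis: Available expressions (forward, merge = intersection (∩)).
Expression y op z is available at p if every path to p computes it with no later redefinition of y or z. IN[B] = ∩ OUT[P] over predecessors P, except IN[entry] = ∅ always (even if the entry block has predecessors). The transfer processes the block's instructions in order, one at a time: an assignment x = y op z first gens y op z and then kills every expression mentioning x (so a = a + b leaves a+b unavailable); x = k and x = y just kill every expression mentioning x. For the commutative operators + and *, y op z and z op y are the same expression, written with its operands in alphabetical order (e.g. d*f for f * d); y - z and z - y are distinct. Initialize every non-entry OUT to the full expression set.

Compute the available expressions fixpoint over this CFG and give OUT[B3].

Fixpoint table:
  B0:  IN={}  OUT={d*f}
  B1:  IN={d*f}  OUT={d*f, d+f}
  B2:  IN={d*f, d+f}  OUT={d*f, d+f}
  B3:  IN={d*f, d+f}  OUT={d*f, d+f}

Merge at B3: IN[B3] = OUT[B2] = {d*f, d+f}
Applying B3's transfer function to that IN value gives OUT[B3] (row B3 above).

Answer: {d*f, d+f}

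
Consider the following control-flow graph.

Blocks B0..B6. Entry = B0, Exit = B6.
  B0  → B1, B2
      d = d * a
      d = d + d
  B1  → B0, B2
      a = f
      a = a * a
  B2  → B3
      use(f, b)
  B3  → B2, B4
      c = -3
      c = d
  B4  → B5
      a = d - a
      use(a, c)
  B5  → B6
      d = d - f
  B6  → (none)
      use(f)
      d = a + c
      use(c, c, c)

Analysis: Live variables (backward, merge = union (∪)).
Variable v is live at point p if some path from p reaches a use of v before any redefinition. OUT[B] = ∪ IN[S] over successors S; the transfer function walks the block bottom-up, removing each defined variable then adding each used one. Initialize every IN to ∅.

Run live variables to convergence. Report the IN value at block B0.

Answer: {a, b, d, f}

Trace:
Converged values:
  B0: | IN={a, b, d, f} | OUT={a, b, d, f}
  B1: | IN={b, d, f} | OUT={a, b, d, f}
  B2: | IN={a, b, d, f} | OUT={a, b, d, f}
  B3: | IN={a, b, d, f} | OUT={a, b, c, d, f}
  B4: | IN={a, c, d, f} | OUT={a, c, d, f}
  B5: | IN={a, c, d, f} | OUT={a, c, f}
  B6: | IN={a, c, f} | OUT={}

Merge at B0: OUT[B0] = IN[B1] ⊔ IN[B2] = {a, b, d, f}
Applying B0's transfer function to that OUT value gives IN[B0] (row B0 above).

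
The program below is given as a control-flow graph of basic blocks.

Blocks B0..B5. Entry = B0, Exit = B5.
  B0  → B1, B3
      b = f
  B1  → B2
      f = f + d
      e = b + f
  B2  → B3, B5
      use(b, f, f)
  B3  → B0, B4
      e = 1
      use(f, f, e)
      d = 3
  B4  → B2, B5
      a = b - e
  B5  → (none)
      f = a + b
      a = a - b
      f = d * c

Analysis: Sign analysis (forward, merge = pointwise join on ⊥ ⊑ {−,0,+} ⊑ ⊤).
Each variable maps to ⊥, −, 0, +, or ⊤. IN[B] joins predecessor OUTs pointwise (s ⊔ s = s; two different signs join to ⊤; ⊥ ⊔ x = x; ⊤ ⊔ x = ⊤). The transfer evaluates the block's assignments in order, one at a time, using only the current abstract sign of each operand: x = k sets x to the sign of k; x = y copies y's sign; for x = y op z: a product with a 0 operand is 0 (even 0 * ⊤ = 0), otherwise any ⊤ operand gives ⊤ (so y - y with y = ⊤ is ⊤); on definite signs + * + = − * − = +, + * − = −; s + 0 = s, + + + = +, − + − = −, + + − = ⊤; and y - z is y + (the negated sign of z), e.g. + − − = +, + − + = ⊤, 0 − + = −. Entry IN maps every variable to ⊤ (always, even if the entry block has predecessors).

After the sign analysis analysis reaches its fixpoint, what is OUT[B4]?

Converged values:
  B0:  IN=(all ⊤)  OUT=(all ⊤)
  B1:  IN=(all ⊤)  OUT=(all ⊤)
  B2:  IN=(all ⊤)  OUT=(all ⊤)
  B3:  IN=(all ⊤)  OUT={d:+, e:+; rest ⊤}
  B4:  IN={d:+, e:+; rest ⊤}  OUT={d:+, e:+; rest ⊤}
  B5:  IN=(all ⊤)  OUT=(all ⊤)

Merge at B4: IN[B4] = OUT[B3] = {a: ⊤, b: ⊤, c: ⊤, d: +, e: +, f: ⊤}
Applying B4's transfer function to that IN value gives OUT[B4] (row B4 above).

Answer: {a: ⊤, b: ⊤, c: ⊤, d: +, e: +, f: ⊤}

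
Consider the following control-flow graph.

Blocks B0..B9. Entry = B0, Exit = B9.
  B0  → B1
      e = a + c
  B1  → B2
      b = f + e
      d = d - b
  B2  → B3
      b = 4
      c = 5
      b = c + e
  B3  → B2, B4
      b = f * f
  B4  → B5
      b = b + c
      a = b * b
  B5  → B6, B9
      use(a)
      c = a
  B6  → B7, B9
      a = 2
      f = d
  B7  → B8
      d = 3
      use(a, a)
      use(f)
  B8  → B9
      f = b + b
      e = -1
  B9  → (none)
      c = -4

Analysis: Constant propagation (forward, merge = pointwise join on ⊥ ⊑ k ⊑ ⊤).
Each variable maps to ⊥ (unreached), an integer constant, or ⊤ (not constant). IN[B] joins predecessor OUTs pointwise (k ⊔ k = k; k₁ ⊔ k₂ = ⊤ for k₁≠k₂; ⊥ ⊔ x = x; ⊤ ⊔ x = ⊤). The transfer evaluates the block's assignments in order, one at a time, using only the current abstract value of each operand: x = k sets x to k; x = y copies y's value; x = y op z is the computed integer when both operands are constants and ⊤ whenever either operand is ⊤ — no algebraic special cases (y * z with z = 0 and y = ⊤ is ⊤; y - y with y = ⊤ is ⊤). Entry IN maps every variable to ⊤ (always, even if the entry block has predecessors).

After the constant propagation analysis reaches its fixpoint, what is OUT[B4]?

Answer: {a: ⊤, b: ⊤, c: 5, d: ⊤, e: ⊤, f: ⊤}

Derivation:
Converged values:
  B0:  IN=(all ⊤)  OUT=(all ⊤)
  B1:  IN=(all ⊤)  OUT=(all ⊤)
  B2:  IN=(all ⊤)  OUT={c:5; rest ⊤}
  B3:  IN={c:5; rest ⊤}  OUT={c:5; rest ⊤}
  B4:  IN={c:5; rest ⊤}  OUT={c:5; rest ⊤}
  B5:  IN={c:5; rest ⊤}  OUT=(all ⊤)
  B6:  IN=(all ⊤)  OUT={a:2; rest ⊤}
  B7:  IN={a:2; rest ⊤}  OUT={a:2, d:3; rest ⊤}
  B8:  IN={a:2, d:3; rest ⊤}  OUT={a:2, d:3, e:-1; rest ⊤}
  B9:  IN=(all ⊤)  OUT={c:-4; rest ⊤}

Merge at B4: IN[B4] = OUT[B3] = {a: ⊤, b: ⊤, c: 5, d: ⊤, e: ⊤, f: ⊤}
Applying B4's transfer function to that IN value gives OUT[B4] (row B4 above).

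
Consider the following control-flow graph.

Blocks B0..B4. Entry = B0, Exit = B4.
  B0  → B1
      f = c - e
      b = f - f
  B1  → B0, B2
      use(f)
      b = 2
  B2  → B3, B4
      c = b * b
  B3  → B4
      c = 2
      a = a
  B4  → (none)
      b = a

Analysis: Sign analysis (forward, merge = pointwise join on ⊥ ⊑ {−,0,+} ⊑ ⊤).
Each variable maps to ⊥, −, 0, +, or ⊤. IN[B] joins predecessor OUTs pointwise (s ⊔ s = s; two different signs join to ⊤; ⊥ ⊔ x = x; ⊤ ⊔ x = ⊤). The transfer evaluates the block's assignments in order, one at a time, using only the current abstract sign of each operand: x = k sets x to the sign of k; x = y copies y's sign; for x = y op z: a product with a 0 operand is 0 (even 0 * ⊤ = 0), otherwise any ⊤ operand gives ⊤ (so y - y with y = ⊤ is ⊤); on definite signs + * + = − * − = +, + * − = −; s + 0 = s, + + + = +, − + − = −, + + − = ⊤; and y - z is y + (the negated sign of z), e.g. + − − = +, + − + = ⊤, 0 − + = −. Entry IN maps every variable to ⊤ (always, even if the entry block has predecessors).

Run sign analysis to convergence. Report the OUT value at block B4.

Converged values:
  B0:   IN=(all ⊤)   OUT=(all ⊤)
  B1:   IN=(all ⊤)   OUT={b:+; rest ⊤}
  B2:   IN={b:+; rest ⊤}   OUT={b:+, c:+; rest ⊤}
  B3:   IN={b:+, c:+; rest ⊤}   OUT={b:+, c:+; rest ⊤}
  B4:   IN={b:+, c:+; rest ⊤}   OUT={c:+; rest ⊤}

Merge at B4: IN[B4] = OUT[B2] ⊔ OUT[B3] = {a: ⊤, b: +, c: +, d: ⊤, e: ⊤, f: ⊤}
Applying B4's transfer function to that IN value gives OUT[B4] (row B4 above).

Answer: {a: ⊤, b: ⊤, c: +, d: ⊤, e: ⊤, f: ⊤}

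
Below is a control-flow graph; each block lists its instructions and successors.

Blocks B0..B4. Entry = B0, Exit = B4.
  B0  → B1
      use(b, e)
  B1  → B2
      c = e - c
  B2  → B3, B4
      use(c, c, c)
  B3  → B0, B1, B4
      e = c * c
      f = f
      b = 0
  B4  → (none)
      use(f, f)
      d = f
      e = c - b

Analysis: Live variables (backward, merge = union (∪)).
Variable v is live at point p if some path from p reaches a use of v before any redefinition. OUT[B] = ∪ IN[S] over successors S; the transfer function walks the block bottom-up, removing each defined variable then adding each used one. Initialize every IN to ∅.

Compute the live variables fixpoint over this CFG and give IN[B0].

Fixpoint table:
  B0: | IN={b, c, e, f} | OUT={b, c, e, f}
  B1: | IN={b, c, e, f} | OUT={b, c, f}
  B2: | IN={b, c, f} | OUT={b, c, f}
  B3: | IN={c, f} | OUT={b, c, e, f}
  B4: | IN={b, c, f} | OUT={}

Merge at B0: OUT[B0] = IN[B1] = {b, c, e, f}
Applying B0's transfer function to that OUT value gives IN[B0] (row B0 above).

Answer: {b, c, e, f}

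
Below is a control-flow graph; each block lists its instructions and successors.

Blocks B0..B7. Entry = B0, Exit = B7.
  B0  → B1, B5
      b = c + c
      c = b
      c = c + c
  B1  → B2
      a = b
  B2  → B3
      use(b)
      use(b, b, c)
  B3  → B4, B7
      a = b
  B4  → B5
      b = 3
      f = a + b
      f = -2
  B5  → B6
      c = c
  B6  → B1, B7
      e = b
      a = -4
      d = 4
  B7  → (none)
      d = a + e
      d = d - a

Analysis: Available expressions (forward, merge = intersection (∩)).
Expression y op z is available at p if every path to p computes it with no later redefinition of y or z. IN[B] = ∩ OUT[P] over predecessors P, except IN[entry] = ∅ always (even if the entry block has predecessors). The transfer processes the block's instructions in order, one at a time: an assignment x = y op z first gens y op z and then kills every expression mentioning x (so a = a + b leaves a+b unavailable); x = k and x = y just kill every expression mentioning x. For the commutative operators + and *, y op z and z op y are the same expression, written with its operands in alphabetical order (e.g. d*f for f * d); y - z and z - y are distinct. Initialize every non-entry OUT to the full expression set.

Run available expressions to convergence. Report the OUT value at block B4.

Fixpoint table:
  B0:  IN={}  OUT={}
  B1:  IN={}  OUT={}
  B2:  IN={}  OUT={}
  B3:  IN={}  OUT={}
  B4:  IN={}  OUT={a+b}
  B5:  IN={}  OUT={}
  B6:  IN={}  OUT={}
  B7:  IN={}  OUT={a+e}

Merge at B4: IN[B4] = OUT[B3] = {}
Applying B4's transfer function to that IN value gives OUT[B4] (row B4 above).

Answer: {a+b}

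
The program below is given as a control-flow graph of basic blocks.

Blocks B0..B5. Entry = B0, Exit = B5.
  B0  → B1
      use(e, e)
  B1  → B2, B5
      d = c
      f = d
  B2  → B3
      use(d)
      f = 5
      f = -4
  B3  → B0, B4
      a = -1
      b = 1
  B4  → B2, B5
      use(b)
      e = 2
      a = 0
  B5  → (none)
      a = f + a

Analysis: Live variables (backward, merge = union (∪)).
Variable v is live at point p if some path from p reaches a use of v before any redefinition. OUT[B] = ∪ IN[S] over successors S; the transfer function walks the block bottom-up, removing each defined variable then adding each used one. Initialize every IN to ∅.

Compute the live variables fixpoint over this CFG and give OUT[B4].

Fixpoint table:
  B0: | IN={a, c, e} | OUT={a, c, e}
  B1: | IN={a, c, e} | OUT={a, c, d, e, f}
  B2: | IN={c, d, e} | OUT={c, d, e, f}
  B3: | IN={c, d, e, f} | OUT={a, b, c, d, e, f}
  B4: | IN={b, c, d, f} | OUT={a, c, d, e, f}
  B5: | IN={a, f} | OUT={}

Merge at B4: OUT[B4] = IN[B2] ⊔ IN[B5] = {a, c, d, e, f}

Answer: {a, c, d, e, f}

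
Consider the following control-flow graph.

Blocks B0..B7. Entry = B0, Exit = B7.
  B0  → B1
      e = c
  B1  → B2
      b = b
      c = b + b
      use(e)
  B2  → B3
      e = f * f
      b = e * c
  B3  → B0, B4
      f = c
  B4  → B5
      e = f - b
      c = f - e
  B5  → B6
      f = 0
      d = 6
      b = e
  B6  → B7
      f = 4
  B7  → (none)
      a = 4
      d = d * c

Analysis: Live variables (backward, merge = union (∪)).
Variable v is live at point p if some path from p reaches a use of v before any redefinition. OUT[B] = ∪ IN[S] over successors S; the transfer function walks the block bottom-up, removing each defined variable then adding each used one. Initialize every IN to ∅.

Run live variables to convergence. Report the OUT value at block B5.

Per-block solution:
  B0:   IN={b, c, f}   OUT={b, e, f}
  B1:   IN={b, e, f}   OUT={c, f}
  B2:   IN={c, f}   OUT={b, c}
  B3:   IN={b, c}   OUT={b, c, f}
  B4:   IN={b, f}   OUT={c, e}
  B5:   IN={c, e}   OUT={c, d}
  B6:   IN={c, d}   OUT={c, d}
  B7:   IN={c, d}   OUT={}

Merge at B5: OUT[B5] = IN[B6] = {c, d}

Answer: {c, d}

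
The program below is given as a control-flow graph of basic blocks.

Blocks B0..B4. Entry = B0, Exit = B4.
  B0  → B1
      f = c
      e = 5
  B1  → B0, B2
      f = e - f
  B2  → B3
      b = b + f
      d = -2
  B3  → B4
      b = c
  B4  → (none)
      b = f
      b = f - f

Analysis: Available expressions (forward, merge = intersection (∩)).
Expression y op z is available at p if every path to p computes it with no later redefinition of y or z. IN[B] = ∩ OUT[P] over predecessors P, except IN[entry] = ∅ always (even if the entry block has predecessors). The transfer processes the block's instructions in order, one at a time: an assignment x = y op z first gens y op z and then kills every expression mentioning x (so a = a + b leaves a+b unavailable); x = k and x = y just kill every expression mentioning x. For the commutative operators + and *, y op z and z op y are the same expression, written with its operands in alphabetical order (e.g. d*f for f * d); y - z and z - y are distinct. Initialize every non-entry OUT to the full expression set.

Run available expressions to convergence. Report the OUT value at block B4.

Per-block solution:
  B0: | IN={} | OUT={}
  B1: | IN={} | OUT={}
  B2: | IN={} | OUT={}
  B3: | IN={} | OUT={}
  B4: | IN={} | OUT={f-f}

Merge at B4: IN[B4] = OUT[B3] = {}
Applying B4's transfer function to that IN value gives OUT[B4] (row B4 above).

Answer: {f-f}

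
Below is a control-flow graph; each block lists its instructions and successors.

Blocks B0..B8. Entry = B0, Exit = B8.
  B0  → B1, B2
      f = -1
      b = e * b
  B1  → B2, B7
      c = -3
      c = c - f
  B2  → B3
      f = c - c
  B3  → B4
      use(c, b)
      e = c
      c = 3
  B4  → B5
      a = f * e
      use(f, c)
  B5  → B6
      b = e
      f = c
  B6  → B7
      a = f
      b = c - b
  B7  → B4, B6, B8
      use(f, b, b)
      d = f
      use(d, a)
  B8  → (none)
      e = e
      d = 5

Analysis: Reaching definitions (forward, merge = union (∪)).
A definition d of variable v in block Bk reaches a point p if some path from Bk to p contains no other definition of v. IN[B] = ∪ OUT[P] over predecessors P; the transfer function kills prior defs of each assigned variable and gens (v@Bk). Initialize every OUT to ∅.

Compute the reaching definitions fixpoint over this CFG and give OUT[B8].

Answer: {a@B6, b@B0, b@B6, c@B1, c@B3, d@B8, e@B8, f@B0, f@B5}

Trace:
Converged values:
  B0:  IN={}  OUT={b@B0, f@B0}
  B1:  IN={b@B0, f@B0}  OUT={b@B0, c@B1, f@B0}
  B2:  IN={b@B0, c@B1, f@B0}  OUT={b@B0, c@B1, f@B2}
  B3:  IN={b@B0, c@B1, f@B2}  OUT={b@B0, c@B3, e@B3, f@B2}
  B4:  IN={a@B6, b@B0, b@B6, c@B1, c@B3, d@B7, e@B3, f@B0, f@B2, f@B5}  OUT={a@B4, b@B0, b@B6, c@B1, c@B3, d@B7, e@B3, f@B0, f@B2, f@B5}
  B5:  IN={a@B4, b@B0, b@B6, c@B1, c@B3, d@B7, e@B3, f@B0, f@B2, f@B5}  OUT={a@B4, b@B5, c@B1, c@B3, d@B7, e@B3, f@B5}
  B6:  IN={a@B4, a@B6, b@B0, b@B5, b@B6, c@B1, c@B3, d@B7, e@B3, f@B0, f@B5}  OUT={a@B6, b@B6, c@B1, c@B3, d@B7, e@B3, f@B0, f@B5}
  B7:  IN={a@B6, b@B0, b@B6, c@B1, c@B3, d@B7, e@B3, f@B0, f@B5}  OUT={a@B6, b@B0, b@B6, c@B1, c@B3, d@B7, e@B3, f@B0, f@B5}
  B8:  IN={a@B6, b@B0, b@B6, c@B1, c@B3, d@B7, e@B3, f@B0, f@B5}  OUT={a@B6, b@B0, b@B6, c@B1, c@B3, d@B8, e@B8, f@B0, f@B5}

Merge at B8: IN[B8] = OUT[B7] = {a@B6, b@B0, b@B6, c@B1, c@B3, d@B7, e@B3, f@B0, f@B5}
Applying B8's transfer function to that IN value gives OUT[B8] (row B8 above).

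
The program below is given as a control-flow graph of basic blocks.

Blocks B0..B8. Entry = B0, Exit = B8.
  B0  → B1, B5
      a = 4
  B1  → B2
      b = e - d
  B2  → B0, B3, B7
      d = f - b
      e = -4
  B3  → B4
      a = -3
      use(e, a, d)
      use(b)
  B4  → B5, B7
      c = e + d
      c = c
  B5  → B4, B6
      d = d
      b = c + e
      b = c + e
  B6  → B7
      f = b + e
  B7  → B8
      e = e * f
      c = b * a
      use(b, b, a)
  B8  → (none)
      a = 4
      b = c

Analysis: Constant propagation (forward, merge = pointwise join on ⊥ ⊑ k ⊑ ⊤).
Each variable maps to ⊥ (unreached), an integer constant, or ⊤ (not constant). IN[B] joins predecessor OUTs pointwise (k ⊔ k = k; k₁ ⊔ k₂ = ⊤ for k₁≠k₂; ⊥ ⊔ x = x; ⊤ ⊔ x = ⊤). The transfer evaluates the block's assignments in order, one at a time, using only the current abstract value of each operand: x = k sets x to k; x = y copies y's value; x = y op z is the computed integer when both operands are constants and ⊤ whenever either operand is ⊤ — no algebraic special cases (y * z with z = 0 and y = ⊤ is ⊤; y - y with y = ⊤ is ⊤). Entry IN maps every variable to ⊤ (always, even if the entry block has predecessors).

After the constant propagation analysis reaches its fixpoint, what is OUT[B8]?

Answer: {a: 4, b: ⊤, c: ⊤, d: ⊤, e: ⊤, f: ⊤}

Trace:
Per-block solution:
  B0:   IN=(all ⊤)   OUT={a:4; rest ⊤}
  B1:   IN={a:4; rest ⊤}   OUT={a:4; rest ⊤}
  B2:   IN={a:4; rest ⊤}   OUT={a:4, e:-4; rest ⊤}
  B3:   IN={a:4, e:-4; rest ⊤}   OUT={a:-3, e:-4; rest ⊤}
  B4:   IN=(all ⊤)   OUT=(all ⊤)
  B5:   IN=(all ⊤)   OUT=(all ⊤)
  B6:   IN=(all ⊤)   OUT=(all ⊤)
  B7:   IN=(all ⊤)   OUT=(all ⊤)
  B8:   IN=(all ⊤)   OUT={a:4; rest ⊤}

Merge at B8: IN[B8] = OUT[B7] = {a: ⊤, b: ⊤, c: ⊤, d: ⊤, e: ⊤, f: ⊤}
Applying B8's transfer function to that IN value gives OUT[B8] (row B8 above).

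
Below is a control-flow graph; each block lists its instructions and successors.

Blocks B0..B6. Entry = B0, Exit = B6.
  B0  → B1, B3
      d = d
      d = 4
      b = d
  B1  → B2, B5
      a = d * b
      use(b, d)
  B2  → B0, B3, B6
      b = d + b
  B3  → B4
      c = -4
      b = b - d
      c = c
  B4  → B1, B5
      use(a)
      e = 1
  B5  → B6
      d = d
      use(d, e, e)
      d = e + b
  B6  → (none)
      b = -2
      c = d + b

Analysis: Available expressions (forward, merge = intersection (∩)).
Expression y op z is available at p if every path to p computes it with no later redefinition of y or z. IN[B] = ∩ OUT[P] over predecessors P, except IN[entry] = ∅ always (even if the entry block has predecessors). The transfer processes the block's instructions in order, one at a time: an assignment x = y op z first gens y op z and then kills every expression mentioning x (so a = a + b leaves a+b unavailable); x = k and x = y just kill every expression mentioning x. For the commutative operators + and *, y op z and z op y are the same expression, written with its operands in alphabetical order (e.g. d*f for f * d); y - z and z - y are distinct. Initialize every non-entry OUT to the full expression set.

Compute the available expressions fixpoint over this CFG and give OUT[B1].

Fixpoint table:
  B0: | IN={} | OUT={}
  B1: | IN={} | OUT={b*d}
  B2: | IN={b*d} | OUT={}
  B3: | IN={} | OUT={}
  B4: | IN={} | OUT={}
  B5: | IN={} | OUT={b+e}
  B6: | IN={} | OUT={b+d}

Merge at B1: IN[B1] = OUT[B0] ∩ OUT[B4] = {}
Applying B1's transfer function to that IN value gives OUT[B1] (row B1 above).

Answer: {b*d}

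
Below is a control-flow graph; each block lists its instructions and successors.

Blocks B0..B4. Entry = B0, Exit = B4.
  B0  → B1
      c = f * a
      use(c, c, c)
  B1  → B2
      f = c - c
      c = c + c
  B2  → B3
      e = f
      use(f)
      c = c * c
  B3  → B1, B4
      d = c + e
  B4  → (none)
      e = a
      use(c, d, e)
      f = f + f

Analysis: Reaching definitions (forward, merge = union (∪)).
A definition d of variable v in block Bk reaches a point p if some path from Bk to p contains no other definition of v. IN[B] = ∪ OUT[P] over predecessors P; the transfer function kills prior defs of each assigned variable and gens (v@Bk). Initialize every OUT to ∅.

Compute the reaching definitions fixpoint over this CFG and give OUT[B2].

Answer: {c@B2, d@B3, e@B2, f@B1}

Working:
Converged values:
  B0:  IN={}  OUT={c@B0}
  B1:  IN={c@B0, c@B2, d@B3, e@B2, f@B1}  OUT={c@B1, d@B3, e@B2, f@B1}
  B2:  IN={c@B1, d@B3, e@B2, f@B1}  OUT={c@B2, d@B3, e@B2, f@B1}
  B3:  IN={c@B2, d@B3, e@B2, f@B1}  OUT={c@B2, d@B3, e@B2, f@B1}
  B4:  IN={c@B2, d@B3, e@B2, f@B1}  OUT={c@B2, d@B3, e@B4, f@B4}

Merge at B2: IN[B2] = OUT[B1] = {c@B1, d@B3, e@B2, f@B1}
Applying B2's transfer function to that IN value gives OUT[B2] (row B2 above).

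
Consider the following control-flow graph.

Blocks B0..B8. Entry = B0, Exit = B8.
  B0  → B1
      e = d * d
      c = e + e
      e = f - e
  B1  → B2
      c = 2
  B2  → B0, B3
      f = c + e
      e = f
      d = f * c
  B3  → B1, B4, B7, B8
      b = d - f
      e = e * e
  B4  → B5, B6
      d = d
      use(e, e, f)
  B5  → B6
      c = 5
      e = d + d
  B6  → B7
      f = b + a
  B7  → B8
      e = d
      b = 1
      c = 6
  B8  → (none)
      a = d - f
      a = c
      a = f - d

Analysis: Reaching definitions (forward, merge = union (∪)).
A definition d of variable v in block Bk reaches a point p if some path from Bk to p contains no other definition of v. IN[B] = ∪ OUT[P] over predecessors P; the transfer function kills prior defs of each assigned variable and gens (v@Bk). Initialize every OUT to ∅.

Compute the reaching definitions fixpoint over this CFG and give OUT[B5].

Answer: {b@B3, c@B5, d@B4, e@B5, f@B2}

Trace:
Fixpoint table:
  B0:   IN={b@B3, c@B1, d@B2, e@B2, f@B2}   OUT={b@B3, c@B0, d@B2, e@B0, f@B2}
  B1:   IN={b@B3, c@B0, c@B1, d@B2, e@B0, e@B3, f@B2}   OUT={b@B3, c@B1, d@B2, e@B0, e@B3, f@B2}
  B2:   IN={b@B3, c@B1, d@B2, e@B0, e@B3, f@B2}   OUT={b@B3, c@B1, d@B2, e@B2, f@B2}
  B3:   IN={b@B3, c@B1, d@B2, e@B2, f@B2}   OUT={b@B3, c@B1, d@B2, e@B3, f@B2}
  B4:   IN={b@B3, c@B1, d@B2, e@B3, f@B2}   OUT={b@B3, c@B1, d@B4, e@B3, f@B2}
  B5:   IN={b@B3, c@B1, d@B4, e@B3, f@B2}   OUT={b@B3, c@B5, d@B4, e@B5, f@B2}
  B6:   IN={b@B3, c@B1, c@B5, d@B4, e@B3, e@B5, f@B2}   OUT={b@B3, c@B1, c@B5, d@B4, e@B3, e@B5, f@B6}
  B7:   IN={b@B3, c@B1, c@B5, d@B2, d@B4, e@B3, e@B5, f@B2, f@B6}   OUT={b@B7, c@B7, d@B2, d@B4, e@B7, f@B2, f@B6}
  B8:   IN={b@B3, b@B7, c@B1, c@B7, d@B2, d@B4, e@B3, e@B7, f@B2, f@B6}   OUT={a@B8, b@B3, b@B7, c@B1, c@B7, d@B2, d@B4, e@B3, e@B7, f@B2, f@B6}

Merge at B5: IN[B5] = OUT[B4] = {b@B3, c@B1, d@B4, e@B3, f@B2}
Applying B5's transfer function to that IN value gives OUT[B5] (row B5 above).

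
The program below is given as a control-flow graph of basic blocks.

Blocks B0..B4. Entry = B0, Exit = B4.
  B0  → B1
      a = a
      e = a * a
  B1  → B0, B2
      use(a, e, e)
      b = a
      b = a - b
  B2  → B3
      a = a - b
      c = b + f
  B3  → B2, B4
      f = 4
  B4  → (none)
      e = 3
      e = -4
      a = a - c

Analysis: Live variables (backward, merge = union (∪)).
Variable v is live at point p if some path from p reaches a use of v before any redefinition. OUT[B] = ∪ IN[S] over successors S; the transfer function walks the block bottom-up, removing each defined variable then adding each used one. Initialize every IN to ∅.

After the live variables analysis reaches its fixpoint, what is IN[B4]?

Fixpoint table:
  B0:  IN={a, f}  OUT={a, e, f}
  B1:  IN={a, e, f}  OUT={a, b, f}
  B2:  IN={a, b, f}  OUT={a, b, c}
  B3:  IN={a, b, c}  OUT={a, b, c, f}
  B4:  IN={a, c}  OUT={}

B4 is the boundary node: OUT[B4] = {}
Applying B4's transfer function to that OUT value gives IN[B4] (row B4 above).

Answer: {a, c}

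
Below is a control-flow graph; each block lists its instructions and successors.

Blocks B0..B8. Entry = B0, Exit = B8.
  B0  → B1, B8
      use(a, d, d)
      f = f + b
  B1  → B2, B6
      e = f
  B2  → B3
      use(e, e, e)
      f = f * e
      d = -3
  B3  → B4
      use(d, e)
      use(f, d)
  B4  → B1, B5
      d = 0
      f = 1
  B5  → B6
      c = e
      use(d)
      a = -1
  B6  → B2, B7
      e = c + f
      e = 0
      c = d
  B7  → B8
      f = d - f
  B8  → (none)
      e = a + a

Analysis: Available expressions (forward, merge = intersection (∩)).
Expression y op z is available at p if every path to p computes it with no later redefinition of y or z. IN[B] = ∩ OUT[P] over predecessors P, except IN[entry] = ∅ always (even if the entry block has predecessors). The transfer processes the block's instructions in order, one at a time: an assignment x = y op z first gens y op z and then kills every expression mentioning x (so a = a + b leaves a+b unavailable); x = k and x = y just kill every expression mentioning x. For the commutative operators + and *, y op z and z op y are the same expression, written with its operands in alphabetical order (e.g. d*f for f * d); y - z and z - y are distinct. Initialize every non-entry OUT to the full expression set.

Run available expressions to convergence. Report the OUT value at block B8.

Answer: {a+a}

Derivation:
Converged values:
  B0:  IN={}  OUT={}
  B1:  IN={}  OUT={}
  B2:  IN={}  OUT={}
  B3:  IN={}  OUT={}
  B4:  IN={}  OUT={}
  B5:  IN={}  OUT={}
  B6:  IN={}  OUT={}
  B7:  IN={}  OUT={}
  B8:  IN={}  OUT={a+a}

Merge at B8: IN[B8] = OUT[B0] ∩ OUT[B7] = {}
Applying B8's transfer function to that IN value gives OUT[B8] (row B8 above).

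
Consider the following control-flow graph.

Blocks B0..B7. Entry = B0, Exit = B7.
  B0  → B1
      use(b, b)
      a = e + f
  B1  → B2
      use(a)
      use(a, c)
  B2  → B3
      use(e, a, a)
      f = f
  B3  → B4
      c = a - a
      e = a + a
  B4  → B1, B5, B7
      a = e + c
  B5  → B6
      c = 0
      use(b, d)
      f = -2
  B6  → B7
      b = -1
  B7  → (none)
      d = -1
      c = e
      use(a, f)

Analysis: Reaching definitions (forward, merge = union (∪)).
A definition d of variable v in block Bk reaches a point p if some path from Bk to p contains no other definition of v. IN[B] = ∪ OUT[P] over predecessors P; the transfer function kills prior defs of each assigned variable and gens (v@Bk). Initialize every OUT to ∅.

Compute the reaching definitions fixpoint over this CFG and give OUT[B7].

Fixpoint table:
  B0:  IN={}  OUT={a@B0}
  B1:  IN={a@B0, a@B4, c@B3, e@B3, f@B2}  OUT={a@B0, a@B4, c@B3, e@B3, f@B2}
  B2:  IN={a@B0, a@B4, c@B3, e@B3, f@B2}  OUT={a@B0, a@B4, c@B3, e@B3, f@B2}
  B3:  IN={a@B0, a@B4, c@B3, e@B3, f@B2}  OUT={a@B0, a@B4, c@B3, e@B3, f@B2}
  B4:  IN={a@B0, a@B4, c@B3, e@B3, f@B2}  OUT={a@B4, c@B3, e@B3, f@B2}
  B5:  IN={a@B4, c@B3, e@B3, f@B2}  OUT={a@B4, c@B5, e@B3, f@B5}
  B6:  IN={a@B4, c@B5, e@B3, f@B5}  OUT={a@B4, b@B6, c@B5, e@B3, f@B5}
  B7:  IN={a@B4, b@B6, c@B3, c@B5, e@B3, f@B2, f@B5}  OUT={a@B4, b@B6, c@B7, d@B7, e@B3, f@B2, f@B5}

Merge at B7: IN[B7] = OUT[B4] ⊔ OUT[B6] = {a@B4, b@B6, c@B3, c@B5, e@B3, f@B2, f@B5}
Applying B7's transfer function to that IN value gives OUT[B7] (row B7 above).

Answer: {a@B4, b@B6, c@B7, d@B7, e@B3, f@B2, f@B5}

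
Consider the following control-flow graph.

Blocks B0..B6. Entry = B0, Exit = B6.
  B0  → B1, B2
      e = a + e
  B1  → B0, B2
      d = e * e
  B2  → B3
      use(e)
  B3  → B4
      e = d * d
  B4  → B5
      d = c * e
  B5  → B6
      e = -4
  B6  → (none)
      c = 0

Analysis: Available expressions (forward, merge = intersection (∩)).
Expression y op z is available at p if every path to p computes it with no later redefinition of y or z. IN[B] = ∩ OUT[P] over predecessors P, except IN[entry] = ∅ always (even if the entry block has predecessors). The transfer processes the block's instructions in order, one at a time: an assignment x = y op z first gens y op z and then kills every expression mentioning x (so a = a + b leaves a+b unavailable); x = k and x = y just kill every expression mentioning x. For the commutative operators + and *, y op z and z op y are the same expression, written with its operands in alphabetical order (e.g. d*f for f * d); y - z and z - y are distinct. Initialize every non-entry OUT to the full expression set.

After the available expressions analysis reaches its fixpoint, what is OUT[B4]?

Fixpoint table:
  B0:  IN={}  OUT={}
  B1:  IN={}  OUT={e*e}
  B2:  IN={}  OUT={}
  B3:  IN={}  OUT={d*d}
  B4:  IN={d*d}  OUT={c*e}
  B5:  IN={c*e}  OUT={}
  B6:  IN={}  OUT={}

Merge at B4: IN[B4] = OUT[B3] = {d*d}
Applying B4's transfer function to that IN value gives OUT[B4] (row B4 above).

Answer: {c*e}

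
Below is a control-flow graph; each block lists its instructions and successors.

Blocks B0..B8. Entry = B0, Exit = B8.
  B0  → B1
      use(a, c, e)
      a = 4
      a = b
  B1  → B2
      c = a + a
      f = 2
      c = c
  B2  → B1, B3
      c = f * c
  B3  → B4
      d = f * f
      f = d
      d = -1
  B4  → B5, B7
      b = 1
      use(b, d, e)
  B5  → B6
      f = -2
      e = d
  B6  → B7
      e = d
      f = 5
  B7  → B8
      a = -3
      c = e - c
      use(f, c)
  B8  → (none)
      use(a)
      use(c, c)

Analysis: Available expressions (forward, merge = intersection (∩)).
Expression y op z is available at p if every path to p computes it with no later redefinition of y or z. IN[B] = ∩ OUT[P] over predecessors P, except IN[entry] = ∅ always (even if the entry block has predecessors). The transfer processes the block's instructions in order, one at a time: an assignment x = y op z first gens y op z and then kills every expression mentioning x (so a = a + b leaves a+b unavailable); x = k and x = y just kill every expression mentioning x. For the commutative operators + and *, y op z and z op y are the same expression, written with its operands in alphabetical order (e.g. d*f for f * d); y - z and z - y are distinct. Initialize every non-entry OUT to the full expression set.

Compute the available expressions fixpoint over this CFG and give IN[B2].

Answer: {a+a}

Derivation:
Fixpoint table:
  B0:  IN={}  OUT={}
  B1:  IN={}  OUT={a+a}
  B2:  IN={a+a}  OUT={a+a}
  B3:  IN={a+a}  OUT={a+a}
  B4:  IN={a+a}  OUT={a+a}
  B5:  IN={a+a}  OUT={a+a}
  B6:  IN={a+a}  OUT={a+a}
  B7:  IN={a+a}  OUT={}
  B8:  IN={}  OUT={}

Merge at B2: IN[B2] = OUT[B1] = {a+a}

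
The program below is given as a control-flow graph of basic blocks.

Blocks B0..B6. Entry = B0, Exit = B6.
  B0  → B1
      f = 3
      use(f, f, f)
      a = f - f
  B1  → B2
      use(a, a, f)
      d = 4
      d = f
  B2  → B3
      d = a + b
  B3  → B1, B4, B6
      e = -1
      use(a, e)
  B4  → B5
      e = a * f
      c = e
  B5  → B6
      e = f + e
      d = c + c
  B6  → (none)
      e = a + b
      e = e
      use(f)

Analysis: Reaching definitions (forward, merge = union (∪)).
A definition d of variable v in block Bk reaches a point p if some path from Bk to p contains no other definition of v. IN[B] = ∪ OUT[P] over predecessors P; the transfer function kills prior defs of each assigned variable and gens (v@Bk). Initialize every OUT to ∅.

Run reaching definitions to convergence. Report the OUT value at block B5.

Converged values:
  B0:  IN={}  OUT={a@B0, f@B0}
  B1:  IN={a@B0, d@B2, e@B3, f@B0}  OUT={a@B0, d@B1, e@B3, f@B0}
  B2:  IN={a@B0, d@B1, e@B3, f@B0}  OUT={a@B0, d@B2, e@B3, f@B0}
  B3:  IN={a@B0, d@B2, e@B3, f@B0}  OUT={a@B0, d@B2, e@B3, f@B0}
  B4:  IN={a@B0, d@B2, e@B3, f@B0}  OUT={a@B0, c@B4, d@B2, e@B4, f@B0}
  B5:  IN={a@B0, c@B4, d@B2, e@B4, f@B0}  OUT={a@B0, c@B4, d@B5, e@B5, f@B0}
  B6:  IN={a@B0, c@B4, d@B2, d@B5, e@B3, e@B5, f@B0}  OUT={a@B0, c@B4, d@B2, d@B5, e@B6, f@B0}

Merge at B5: IN[B5] = OUT[B4] = {a@B0, c@B4, d@B2, e@B4, f@B0}
Applying B5's transfer function to that IN value gives OUT[B5] (row B5 above).

Answer: {a@B0, c@B4, d@B5, e@B5, f@B0}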